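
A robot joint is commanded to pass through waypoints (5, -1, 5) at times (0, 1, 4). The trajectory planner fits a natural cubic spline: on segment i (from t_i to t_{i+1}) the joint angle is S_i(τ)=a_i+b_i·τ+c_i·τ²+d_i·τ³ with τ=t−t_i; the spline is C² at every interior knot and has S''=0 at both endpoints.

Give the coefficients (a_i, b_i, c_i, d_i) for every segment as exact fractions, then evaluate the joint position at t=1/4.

Δ: Δ0=-6, Δ1=2
row 1: diag=8, rhs=48; c'=3/8, d'=6
back: M1=6
M: M0=0, M1=6, M2=0
seg 0: a=5, c=M0/2=0, d=(M1−M0)/(6·1)=1, b=Δ0−h0·(2M0+M1)/6=-7
seg 1: a=-1, c=M1/2=3, d=(M2−M1)/(6·3)=-1/3, b=Δ1−h1·(2M1+M2)/6=-4
t_q=1/4 → seg 0, τ=1/4; S=5+-7·τ+0·τ²+1·τ³=209/64

  seg 0: a=5 b=-7 c=0 d=1
  seg 1: a=-1 b=-4 c=3 d=-1/3
S(1/4) = 209/64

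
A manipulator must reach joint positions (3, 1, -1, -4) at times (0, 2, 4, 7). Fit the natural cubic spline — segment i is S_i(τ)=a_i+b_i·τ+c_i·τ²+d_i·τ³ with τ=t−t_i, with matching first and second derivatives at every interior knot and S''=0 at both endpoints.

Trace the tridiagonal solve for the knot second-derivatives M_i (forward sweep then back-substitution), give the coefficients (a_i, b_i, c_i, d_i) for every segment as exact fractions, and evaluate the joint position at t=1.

  seg 0: a=3 b=-1 c=0 d=0
  seg 1: a=1 b=-1 c=0 d=0
  seg 2: a=-1 b=-1 c=0 d=0
S(1) = 2

Δ: Δ0=-1, Δ1=-1, Δ2=-1
row 1: diag=8, rhs=0; c'=1/4, d'=0
row 2: denom=10−2·1/4=19/2; d'=(0−2·0)/(19/2)=0
back: M2=0
back: M1=0−1/4·0=0
M: M0=0, M1=0, M2=0, M3=0
seg 0: a=3, c=M0/2=0, d=(M1−M0)/(6·2)=0, b=Δ0−h0·(2M0+M1)/6=-1
seg 1: a=1, c=M1/2=0, d=(M2−M1)/(6·2)=0, b=Δ1−h1·(2M1+M2)/6=-1
seg 2: a=-1, c=M2/2=0, d=(M3−M2)/(6·3)=0, b=Δ2−h2·(2M2+M3)/6=-1
t_q=1 → seg 0, τ=1; S=3+-1·τ+0·τ²+0·τ³=2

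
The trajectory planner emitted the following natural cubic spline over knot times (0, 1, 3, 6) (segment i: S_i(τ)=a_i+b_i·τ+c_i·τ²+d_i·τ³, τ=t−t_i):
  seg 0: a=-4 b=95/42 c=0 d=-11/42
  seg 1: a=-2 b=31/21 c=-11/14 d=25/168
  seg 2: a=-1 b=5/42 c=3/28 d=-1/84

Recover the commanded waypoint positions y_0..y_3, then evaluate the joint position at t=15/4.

y_0 = S_0(0) = a_0 = -4
y_1 = S_1(0) = a_1 = -2
y_2 = S_2(0) = a_2 = -1
y_3 = S_2(3) = 0
t_q=15/4 is in segment 2 (τ=3/4); S_2(τ)=-219/256

y_0=-4 y_1=-2 y_2=-1 y_3=0
S(15/4) = -219/256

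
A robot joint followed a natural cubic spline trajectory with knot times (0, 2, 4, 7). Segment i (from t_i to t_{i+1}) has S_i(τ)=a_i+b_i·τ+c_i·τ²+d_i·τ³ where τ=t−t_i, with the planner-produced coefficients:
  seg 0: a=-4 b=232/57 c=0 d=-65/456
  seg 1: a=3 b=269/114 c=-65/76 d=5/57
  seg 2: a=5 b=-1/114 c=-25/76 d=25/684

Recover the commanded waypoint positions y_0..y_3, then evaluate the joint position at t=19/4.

y_0 = S_0(0) = a_0 = -4
y_1 = S_1(0) = a_1 = 3
y_2 = S_2(0) = a_2 = 5
y_3 = S_2(3) = 3
t_q=19/4 is in segment 2 (τ=3/4); S_2(τ)=23463/4864

y_0=-4 y_1=3 y_2=5 y_3=3
S(19/4) = 23463/4864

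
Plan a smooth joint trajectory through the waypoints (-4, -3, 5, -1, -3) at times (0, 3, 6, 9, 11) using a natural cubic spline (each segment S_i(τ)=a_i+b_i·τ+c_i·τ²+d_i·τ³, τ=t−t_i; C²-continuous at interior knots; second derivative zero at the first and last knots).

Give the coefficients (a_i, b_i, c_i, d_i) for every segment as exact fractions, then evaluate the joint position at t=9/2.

  seg 0: a=-4 b=-15/23 c=0 d=68/621
  seg 1: a=-3 b=53/23 c=68/69 d=-179/621
  seg 2: a=5 b=10/23 c=-37/23 d=55/207
  seg 3: a=-1 b=-47/23 c=18/23 d=-3/23
S(9/2) = 313/184

Δ: Δ0=1/3, Δ1=8/3, Δ2=-2, Δ3=-1
row 1: diag=12, rhs=14; c'=1/4, d'=7/6
row 2: denom=12−3·1/4=45/4; d'=(-28−3·7/6)/(45/4)=-14/5
row 3: denom=10−3·4/15=46/5; d'=(6−3·-14/5)/(46/5)=36/23
back: M3=36/23
back: M2=-14/5−4/15·36/23=-74/23
back: M1=7/6−1/4·-74/23=136/69
M: M0=0, M1=136/69, M2=-74/23, M3=36/23, M4=0
seg 0: a=-4, c=M0/2=0, d=(M1−M0)/(6·3)=68/621, b=Δ0−h0·(2M0+M1)/6=-15/23
seg 1: a=-3, c=M1/2=68/69, d=(M2−M1)/(6·3)=-179/621, b=Δ1−h1·(2M1+M2)/6=53/23
seg 2: a=5, c=M2/2=-37/23, d=(M3−M2)/(6·3)=55/207, b=Δ2−h2·(2M2+M3)/6=10/23
seg 3: a=-1, c=M3/2=18/23, d=(M4−M3)/(6·2)=-3/23, b=Δ3−h3·(2M3+M4)/6=-47/23
t_q=9/2 → seg 1, τ=3/2; S=-3+53/23·τ+68/69·τ²+-179/621·τ³=313/184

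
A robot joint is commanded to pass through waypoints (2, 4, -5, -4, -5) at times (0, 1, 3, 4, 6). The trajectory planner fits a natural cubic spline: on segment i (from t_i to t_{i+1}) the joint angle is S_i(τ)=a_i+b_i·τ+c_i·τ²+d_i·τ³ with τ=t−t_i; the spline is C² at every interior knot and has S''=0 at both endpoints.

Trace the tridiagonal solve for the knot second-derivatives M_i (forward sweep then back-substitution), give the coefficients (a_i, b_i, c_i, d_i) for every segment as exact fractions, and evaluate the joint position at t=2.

  seg 0: a=2 b=1337/372 c=0 d=-593/372
  seg 1: a=4 b=-221/186 c=-593/124 d=1163/744
  seg 2: a=-5 b=-145/93 c=285/62 d=-379/186
  seg 3: a=-4 b=283/186 c=-47/31 d=47/186
S(2) = -101/248

Δ: Δ0=2, Δ1=-9/2, Δ2=1, Δ3=-1/2
row 1: diag=6, rhs=-39; c'=1/3, d'=-13/2
row 2: denom=6−2·1/3=16/3; d'=(33−2·-13/2)/(16/3)=69/8
row 3: denom=6−1·3/16=93/16; d'=(-9−1·69/8)/(93/16)=-94/31
back: M3=-94/31
back: M2=69/8−3/16·-94/31=285/31
back: M1=-13/2−1/3·285/31=-593/62
M: M0=0, M1=-593/62, M2=285/31, M3=-94/31, M4=0
seg 0: a=2, c=M0/2=0, d=(M1−M0)/(6·1)=-593/372, b=Δ0−h0·(2M0+M1)/6=1337/372
seg 1: a=4, c=M1/2=-593/124, d=(M2−M1)/(6·2)=1163/744, b=Δ1−h1·(2M1+M2)/6=-221/186
seg 2: a=-5, c=M2/2=285/62, d=(M3−M2)/(6·1)=-379/186, b=Δ2−h2·(2M2+M3)/6=-145/93
seg 3: a=-4, c=M3/2=-47/31, d=(M4−M3)/(6·2)=47/186, b=Δ3−h3·(2M3+M4)/6=283/186
t_q=2 → seg 1, τ=1; S=4+-221/186·τ+-593/124·τ²+1163/744·τ³=-101/248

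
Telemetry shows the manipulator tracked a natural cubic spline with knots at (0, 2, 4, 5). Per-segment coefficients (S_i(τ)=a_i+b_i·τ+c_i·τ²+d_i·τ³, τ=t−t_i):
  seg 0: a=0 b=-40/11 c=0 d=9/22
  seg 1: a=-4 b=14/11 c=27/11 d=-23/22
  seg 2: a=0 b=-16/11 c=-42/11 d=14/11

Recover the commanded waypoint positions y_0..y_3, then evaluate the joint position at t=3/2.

y_0=0 y_1=-4 y_2=0 y_3=-4
S(3/2) = -717/176

y_0 = S_0(0) = a_0 = 0
y_1 = S_1(0) = a_1 = -4
y_2 = S_2(0) = a_2 = 0
y_3 = S_2(1) = -4
t_q=3/2 is in segment 0 (τ=3/2); S_0(τ)=-717/176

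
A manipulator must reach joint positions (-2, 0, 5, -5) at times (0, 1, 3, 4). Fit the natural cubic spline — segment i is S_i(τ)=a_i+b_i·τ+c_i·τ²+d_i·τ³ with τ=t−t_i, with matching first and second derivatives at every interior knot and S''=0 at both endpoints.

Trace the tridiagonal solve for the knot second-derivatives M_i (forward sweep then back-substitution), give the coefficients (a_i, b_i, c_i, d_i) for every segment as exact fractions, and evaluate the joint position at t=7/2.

Δ: Δ0=2, Δ1=5/2, Δ2=-10
row 1: diag=6, rhs=3; c'=1/3, d'=1/2
row 2: denom=6−2·1/3=16/3; d'=(-75−2·1/2)/(16/3)=-57/4
back: M2=-57/4
back: M1=1/2−1/3·-57/4=21/4
M: M0=0, M1=21/4, M2=-57/4, M3=0
seg 0: a=-2, c=M0/2=0, d=(M1−M0)/(6·1)=7/8, b=Δ0−h0·(2M0+M1)/6=9/8
seg 1: a=0, c=M1/2=21/8, d=(M2−M1)/(6·2)=-13/8, b=Δ1−h1·(2M1+M2)/6=15/4
seg 2: a=5, c=M2/2=-57/8, d=(M3−M2)/(6·1)=19/8, b=Δ2−h2·(2M2+M3)/6=-21/4
t_q=7/2 → seg 2, τ=1/2; S=5+-21/4·τ+-57/8·τ²+19/8·τ³=57/64

  seg 0: a=-2 b=9/8 c=0 d=7/8
  seg 1: a=0 b=15/4 c=21/8 d=-13/8
  seg 2: a=5 b=-21/4 c=-57/8 d=19/8
S(7/2) = 57/64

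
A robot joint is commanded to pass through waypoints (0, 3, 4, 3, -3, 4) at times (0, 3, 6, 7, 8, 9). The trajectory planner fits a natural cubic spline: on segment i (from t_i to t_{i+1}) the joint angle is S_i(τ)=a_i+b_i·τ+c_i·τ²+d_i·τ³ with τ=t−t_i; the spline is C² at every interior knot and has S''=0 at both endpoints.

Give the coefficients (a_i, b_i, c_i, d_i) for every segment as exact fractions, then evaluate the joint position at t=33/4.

Δ: Δ0=1, Δ1=1/3, Δ2=-1, Δ3=-6, Δ4=7
row 1: diag=12, rhs=-4; c'=1/4, d'=-1/3
row 2: denom=8−3·1/4=29/4; d'=(-8−3·-1/3)/(29/4)=-28/29
row 3: denom=4−1·4/29=112/29; d'=(-30−1·-28/29)/(112/29)=-421/56
row 4: denom=4−1·29/112=419/112; d'=(78−1·-421/56)/(419/112)=9578/419
back: M4=9578/419
back: M3=-421/56−29/112·9578/419=-5630/419
back: M2=-28/29−4/29·-5630/419=372/419
back: M1=-1/3−1/4·372/419=-698/1257
M: M0=0, M1=-698/1257, M2=372/419, M3=-5630/419, M4=9578/419, M5=0
seg 0: a=0, c=M0/2=0, d=(M1−M0)/(6·3)=-349/11313, b=Δ0−h0·(2M0+M1)/6=1606/1257
seg 1: a=3, c=M1/2=-349/1257, d=(M2−M1)/(6·3)=907/11313, b=Δ1−h1·(2M1+M2)/6=559/1257
seg 2: a=4, c=M2/2=186/419, d=(M3−M2)/(6·1)=-3001/1257, b=Δ2−h2·(2M2+M3)/6=1186/1257
seg 3: a=3, c=M3/2=-2815/419, d=(M4−M3)/(6·1)=7604/1257, b=Δ3−h3·(2M3+M4)/6=-6701/1257
seg 4: a=-3, c=M4/2=4789/419, d=(M5−M4)/(6·1)=-4789/1257, b=Δ4−h4·(2M4+M5)/6=-779/1257
t_q=33/4 → seg 4, τ=1/4; S=-3+-779/1257·τ+4789/419·τ²+-4789/1257·τ³=-67043/26816

  seg 0: a=0 b=1606/1257 c=0 d=-349/11313
  seg 1: a=3 b=559/1257 c=-349/1257 d=907/11313
  seg 2: a=4 b=1186/1257 c=186/419 d=-3001/1257
  seg 3: a=3 b=-6701/1257 c=-2815/419 d=7604/1257
  seg 4: a=-3 b=-779/1257 c=4789/419 d=-4789/1257
S(33/4) = -67043/26816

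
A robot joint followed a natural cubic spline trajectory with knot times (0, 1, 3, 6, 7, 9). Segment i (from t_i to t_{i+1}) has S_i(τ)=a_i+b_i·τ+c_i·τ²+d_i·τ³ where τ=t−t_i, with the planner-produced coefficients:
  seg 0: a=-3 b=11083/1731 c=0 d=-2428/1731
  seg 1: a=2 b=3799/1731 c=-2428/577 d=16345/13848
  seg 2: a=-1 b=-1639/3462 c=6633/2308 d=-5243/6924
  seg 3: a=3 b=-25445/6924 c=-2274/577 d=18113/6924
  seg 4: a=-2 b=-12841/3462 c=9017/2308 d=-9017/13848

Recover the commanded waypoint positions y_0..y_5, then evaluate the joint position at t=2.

y_0=-3 y_1=2 y_2=-1 y_3=3 y_4=-2 y_5=1
S(2) = 5387/4616

y_0 = S_0(0) = a_0 = -3
y_1 = S_1(0) = a_1 = 2
y_2 = S_2(0) = a_2 = -1
y_3 = S_3(0) = a_3 = 3
y_4 = S_4(0) = a_4 = -2
y_5 = S_4(2) = 1
t_q=2 is in segment 1 (τ=1); S_1(τ)=5387/4616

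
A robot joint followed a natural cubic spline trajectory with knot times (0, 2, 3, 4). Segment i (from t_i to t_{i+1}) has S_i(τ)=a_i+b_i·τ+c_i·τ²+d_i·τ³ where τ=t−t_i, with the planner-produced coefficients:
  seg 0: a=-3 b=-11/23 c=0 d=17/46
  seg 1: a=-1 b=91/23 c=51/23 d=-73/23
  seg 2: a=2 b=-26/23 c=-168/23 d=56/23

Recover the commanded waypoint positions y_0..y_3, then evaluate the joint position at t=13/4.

y_0 = S_0(0) = a_0 = -3
y_1 = S_1(0) = a_1 = -1
y_2 = S_2(0) = a_2 = 2
y_3 = S_2(1) = -4
t_q=13/4 is in segment 2 (τ=1/4); S_2(τ)=239/184

y_0=-3 y_1=-1 y_2=2 y_3=-4
S(13/4) = 239/184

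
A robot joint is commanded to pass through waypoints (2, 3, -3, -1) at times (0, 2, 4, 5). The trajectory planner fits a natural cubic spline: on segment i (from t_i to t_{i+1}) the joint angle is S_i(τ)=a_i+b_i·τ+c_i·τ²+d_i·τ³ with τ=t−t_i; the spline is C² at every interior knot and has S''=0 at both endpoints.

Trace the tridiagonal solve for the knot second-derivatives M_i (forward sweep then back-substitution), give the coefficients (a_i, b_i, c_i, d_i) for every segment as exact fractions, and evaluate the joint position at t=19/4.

  seg 0: a=2 b=21/11 c=0 d=-31/88
  seg 1: a=3 b=-51/22 c=-93/44 d=39/44
  seg 2: a=-3 b=-3/22 c=141/44 d=-47/44
S(19/4) = -4929/2816

Δ: Δ0=1/2, Δ1=-3, Δ2=2
row 1: diag=8, rhs=-21; c'=1/4, d'=-21/8
row 2: denom=6−2·1/4=11/2; d'=(30−2·-21/8)/(11/2)=141/22
back: M2=141/22
back: M1=-21/8−1/4·141/22=-93/22
M: M0=0, M1=-93/22, M2=141/22, M3=0
seg 0: a=2, c=M0/2=0, d=(M1−M0)/(6·2)=-31/88, b=Δ0−h0·(2M0+M1)/6=21/11
seg 1: a=3, c=M1/2=-93/44, d=(M2−M1)/(6·2)=39/44, b=Δ1−h1·(2M1+M2)/6=-51/22
seg 2: a=-3, c=M2/2=141/44, d=(M3−M2)/(6·1)=-47/44, b=Δ2−h2·(2M2+M3)/6=-3/22
t_q=19/4 → seg 2, τ=3/4; S=-3+-3/22·τ+141/44·τ²+-47/44·τ³=-4929/2816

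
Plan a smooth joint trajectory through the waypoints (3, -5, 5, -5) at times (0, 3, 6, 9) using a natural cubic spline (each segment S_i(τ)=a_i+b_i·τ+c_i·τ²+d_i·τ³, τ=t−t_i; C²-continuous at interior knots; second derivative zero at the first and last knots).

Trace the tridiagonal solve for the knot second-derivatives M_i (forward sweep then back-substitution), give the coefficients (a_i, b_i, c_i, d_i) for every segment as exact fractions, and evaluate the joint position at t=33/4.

  seg 0: a=3 b=-212/45 c=0 d=92/405
  seg 1: a=-5 b=64/45 c=92/45 d=-38/81
  seg 2: a=5 b=46/45 c=-98/45 d=98/405
S(33/4) = -31/32

Δ: Δ0=-8/3, Δ1=10/3, Δ2=-10/3
row 1: diag=12, rhs=36; c'=1/4, d'=3
row 2: denom=12−3·1/4=45/4; d'=(-40−3·3)/(45/4)=-196/45
back: M2=-196/45
back: M1=3−1/4·-196/45=184/45
M: M0=0, M1=184/45, M2=-196/45, M3=0
seg 0: a=3, c=M0/2=0, d=(M1−M0)/(6·3)=92/405, b=Δ0−h0·(2M0+M1)/6=-212/45
seg 1: a=-5, c=M1/2=92/45, d=(M2−M1)/(6·3)=-38/81, b=Δ1−h1·(2M1+M2)/6=64/45
seg 2: a=5, c=M2/2=-98/45, d=(M3−M2)/(6·3)=98/405, b=Δ2−h2·(2M2+M3)/6=46/45
t_q=33/4 → seg 2, τ=9/4; S=5+46/45·τ+-98/45·τ²+98/405·τ³=-31/32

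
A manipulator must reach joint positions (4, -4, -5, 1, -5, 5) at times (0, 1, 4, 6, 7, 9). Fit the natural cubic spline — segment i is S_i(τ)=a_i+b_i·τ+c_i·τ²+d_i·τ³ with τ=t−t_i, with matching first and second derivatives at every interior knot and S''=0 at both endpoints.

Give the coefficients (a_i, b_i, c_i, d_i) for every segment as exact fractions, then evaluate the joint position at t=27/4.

Δ: Δ0=-8, Δ1=-1/3, Δ2=3, Δ3=-6, Δ4=5
row 1: diag=8, rhs=46; c'=3/8, d'=23/4
row 2: denom=10−3·3/8=71/8; d'=(20−3·23/4)/(71/8)=22/71
row 3: denom=6−2·16/71=394/71; d'=(-54−2·22/71)/(394/71)=-1939/197
row 4: denom=6−1·71/394=2293/394; d'=(66−1·-1939/197)/(2293/394)=29882/2293
back: M4=29882/2293
back: M3=-1939/197−71/394·29882/2293=-27954/2293
back: M2=22/71−16/71·-27954/2293=7010/2293
back: M1=23/4−3/8·7010/2293=10556/2293
M: M0=0, M1=10556/2293, M2=7010/2293, M3=-27954/2293, M4=29882/2293, M5=0
seg 0: a=4, c=M0/2=0, d=(M1−M0)/(6·1)=5278/6879, b=Δ0−h0·(2M0+M1)/6=-60310/6879
seg 1: a=-4, c=M1/2=5278/2293, d=(M2−M1)/(6·3)=-197/2293, b=Δ1−h1·(2M1+M2)/6=-44476/6879
seg 2: a=-5, c=M2/2=3505/2293, d=(M3−M2)/(6·2)=-8741/6879, b=Δ2−h2·(2M2+M3)/6=34571/6879
seg 3: a=1, c=M3/2=-13977/2293, d=(M4−M3)/(6·1)=28918/6879, b=Δ3−h3·(2M3+M4)/6=-28261/6879
seg 4: a=-5, c=M4/2=14941/2293, d=(M5−M4)/(6·2)=-14941/13758, b=Δ4−h4·(2M4+M5)/6=-25369/6879
t_q=27/4 → seg 3, τ=3/4; S=1+-28261/6879·τ+-13977/2293·τ²+28918/6879·τ³=-274167/73376

  seg 0: a=4 b=-60310/6879 c=0 d=5278/6879
  seg 1: a=-4 b=-44476/6879 c=5278/2293 d=-197/2293
  seg 2: a=-5 b=34571/6879 c=3505/2293 d=-8741/6879
  seg 3: a=1 b=-28261/6879 c=-13977/2293 d=28918/6879
  seg 4: a=-5 b=-25369/6879 c=14941/2293 d=-14941/13758
S(27/4) = -274167/73376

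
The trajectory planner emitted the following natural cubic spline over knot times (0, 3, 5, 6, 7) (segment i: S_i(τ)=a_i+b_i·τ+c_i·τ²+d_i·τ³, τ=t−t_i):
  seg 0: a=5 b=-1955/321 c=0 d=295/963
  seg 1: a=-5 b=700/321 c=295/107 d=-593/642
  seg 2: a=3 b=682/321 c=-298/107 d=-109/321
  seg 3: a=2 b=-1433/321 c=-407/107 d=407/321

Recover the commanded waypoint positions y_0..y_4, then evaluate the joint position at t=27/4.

y_0 = S_0(0) = a_0 = 5
y_1 = S_1(0) = a_1 = -5
y_2 = S_2(0) = a_2 = 3
y_3 = S_3(0) = a_3 = 2
y_4 = S_3(1) = -5
t_q=27/4 is in segment 3 (τ=3/4); S_3(τ)=-20221/6848

y_0=5 y_1=-5 y_2=3 y_3=2 y_4=-5
S(27/4) = -20221/6848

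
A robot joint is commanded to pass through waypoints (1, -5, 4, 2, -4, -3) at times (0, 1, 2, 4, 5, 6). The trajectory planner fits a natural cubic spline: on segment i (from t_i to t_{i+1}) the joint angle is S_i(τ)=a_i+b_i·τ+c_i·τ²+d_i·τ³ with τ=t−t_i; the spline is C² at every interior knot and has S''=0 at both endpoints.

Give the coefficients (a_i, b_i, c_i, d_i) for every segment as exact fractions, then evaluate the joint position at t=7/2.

  seg 0: a=1 b=-4796/465 c=0 d=2006/465
  seg 1: a=-5 b=1222/465 c=2006/155 d=-611/93
  seg 2: a=4 b=4093/465 c=-1049/155 d=14/15
  seg 3: a=2 b=-3287/465 c=-181/155 d=208/93
  seg 4: a=-4 b=-1253/465 c=859/155 d=-859/465
S(7/2) = 1589/310

Δ: Δ0=-6, Δ1=9, Δ2=-1, Δ3=-6, Δ4=1
row 1: diag=4, rhs=90; c'=1/4, d'=45/2
row 2: denom=6−1·1/4=23/4; d'=(-60−1·45/2)/(23/4)=-330/23
row 3: denom=6−2·8/23=122/23; d'=(-30−2·-330/23)/(122/23)=-15/61
row 4: denom=4−1·23/122=465/122; d'=(42−1·-15/61)/(465/122)=1718/155
back: M4=1718/155
back: M3=-15/61−23/122·1718/155=-362/155
back: M2=-330/23−8/23·-362/155=-2098/155
back: M1=45/2−1/4·-2098/155=4012/155
M: M0=0, M1=4012/155, M2=-2098/155, M3=-362/155, M4=1718/155, M5=0
seg 0: a=1, c=M0/2=0, d=(M1−M0)/(6·1)=2006/465, b=Δ0−h0·(2M0+M1)/6=-4796/465
seg 1: a=-5, c=M1/2=2006/155, d=(M2−M1)/(6·1)=-611/93, b=Δ1−h1·(2M1+M2)/6=1222/465
seg 2: a=4, c=M2/2=-1049/155, d=(M3−M2)/(6·2)=14/15, b=Δ2−h2·(2M2+M3)/6=4093/465
seg 3: a=2, c=M3/2=-181/155, d=(M4−M3)/(6·1)=208/93, b=Δ3−h3·(2M3+M4)/6=-3287/465
seg 4: a=-4, c=M4/2=859/155, d=(M5−M4)/(6·1)=-859/465, b=Δ4−h4·(2M4+M5)/6=-1253/465
t_q=7/2 → seg 2, τ=3/2; S=4+4093/465·τ+-1049/155·τ²+14/15·τ³=1589/310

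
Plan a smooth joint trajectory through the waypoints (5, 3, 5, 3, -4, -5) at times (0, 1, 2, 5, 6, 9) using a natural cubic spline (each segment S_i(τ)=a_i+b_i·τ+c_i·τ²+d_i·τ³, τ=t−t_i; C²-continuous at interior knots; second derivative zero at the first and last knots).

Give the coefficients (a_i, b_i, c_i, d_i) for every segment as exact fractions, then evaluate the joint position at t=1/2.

Δ: Δ0=-2, Δ1=2, Δ2=-2/3, Δ3=-7, Δ4=-1/3
row 1: diag=4, rhs=24; c'=1/4, d'=6
row 2: denom=8−1·1/4=31/4; d'=(-16−1·6)/(31/4)=-88/31
row 3: denom=8−3·12/31=212/31; d'=(-38−3·-88/31)/(212/31)=-457/106
row 4: denom=8−1·31/212=1665/212; d'=(40−1·-457/106)/(1665/212)=9394/1665
back: M4=9394/1665
back: M3=-457/106−31/212·9394/1665=-8552/1665
back: M2=-88/31−12/31·-8552/1665=-472/555
back: M1=6−1/4·-472/555=3448/555
M: M0=0, M1=3448/555, M2=-472/555, M3=-8552/1665, M4=9394/1665, M5=0
seg 0: a=5, c=M0/2=0, d=(M1−M0)/(6·1)=1724/1665, b=Δ0−h0·(2M0+M1)/6=-5054/1665
seg 1: a=3, c=M1/2=1724/555, d=(M2−M1)/(6·1)=-392/333, b=Δ1−h1·(2M1+M2)/6=118/1665
seg 2: a=5, c=M2/2=-236/555, d=(M3−M2)/(6·3)=-3568/14985, b=Δ2−h2·(2M2+M3)/6=4582/1665
seg 3: a=3, c=M3/2=-4276/1665, d=(M4−M3)/(6·1)=997/555, b=Δ3−h3·(2M3+M4)/6=-2074/333
seg 4: a=-4, c=M4/2=4697/1665, d=(M5−M4)/(6·3)=-4697/14985, b=Δ4−h4·(2M4+M5)/6=-9949/1665
t_q=1/2 → seg 0, τ=1/2; S=5+-5054/1665·τ+0·τ²+1724/1665·τ³=4009/1110

  seg 0: a=5 b=-5054/1665 c=0 d=1724/1665
  seg 1: a=3 b=118/1665 c=1724/555 d=-392/333
  seg 2: a=5 b=4582/1665 c=-236/555 d=-3568/14985
  seg 3: a=3 b=-2074/333 c=-4276/1665 d=997/555
  seg 4: a=-4 b=-9949/1665 c=4697/1665 d=-4697/14985
S(1/2) = 4009/1110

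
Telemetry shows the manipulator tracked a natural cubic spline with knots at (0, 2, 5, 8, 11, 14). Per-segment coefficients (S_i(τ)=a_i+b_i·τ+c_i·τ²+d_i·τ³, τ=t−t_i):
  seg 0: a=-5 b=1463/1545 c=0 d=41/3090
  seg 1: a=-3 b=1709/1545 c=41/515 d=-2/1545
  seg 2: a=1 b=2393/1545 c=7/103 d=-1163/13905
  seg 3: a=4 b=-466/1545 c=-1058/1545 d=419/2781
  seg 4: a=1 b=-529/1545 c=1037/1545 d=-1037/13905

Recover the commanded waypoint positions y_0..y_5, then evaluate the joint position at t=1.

y_0 = S_0(0) = a_0 = -5
y_1 = S_1(0) = a_1 = -3
y_2 = S_2(0) = a_2 = 1
y_3 = S_3(0) = a_3 = 4
y_4 = S_4(0) = a_4 = 1
y_5 = S_4(3) = 4
t_q=1 is in segment 0 (τ=1); S_0(τ)=-4161/1030

y_0=-5 y_1=-3 y_2=1 y_3=4 y_4=1 y_5=4
S(1) = -4161/1030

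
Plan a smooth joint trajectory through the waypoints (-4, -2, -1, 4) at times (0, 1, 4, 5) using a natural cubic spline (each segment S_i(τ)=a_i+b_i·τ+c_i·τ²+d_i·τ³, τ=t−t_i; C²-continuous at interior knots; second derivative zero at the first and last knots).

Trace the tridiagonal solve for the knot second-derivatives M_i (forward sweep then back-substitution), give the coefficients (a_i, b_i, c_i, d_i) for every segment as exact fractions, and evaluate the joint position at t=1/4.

  seg 0: a=-4 b=412/165 c=0 d=-82/165
  seg 1: a=-2 b=166/165 c=-82/55 d=19/45
  seg 2: a=-1 b=571/165 c=127/55 d=-127/165
S(1/4) = -1191/352

Δ: Δ0=2, Δ1=1/3, Δ2=5
row 1: diag=8, rhs=-10; c'=3/8, d'=-5/4
row 2: denom=8−3·3/8=55/8; d'=(28−3·-5/4)/(55/8)=254/55
back: M2=254/55
back: M1=-5/4−3/8·254/55=-164/55
M: M0=0, M1=-164/55, M2=254/55, M3=0
seg 0: a=-4, c=M0/2=0, d=(M1−M0)/(6·1)=-82/165, b=Δ0−h0·(2M0+M1)/6=412/165
seg 1: a=-2, c=M1/2=-82/55, d=(M2−M1)/(6·3)=19/45, b=Δ1−h1·(2M1+M2)/6=166/165
seg 2: a=-1, c=M2/2=127/55, d=(M3−M2)/(6·1)=-127/165, b=Δ2−h2·(2M2+M3)/6=571/165
t_q=1/4 → seg 0, τ=1/4; S=-4+412/165·τ+0·τ²+-82/165·τ³=-1191/352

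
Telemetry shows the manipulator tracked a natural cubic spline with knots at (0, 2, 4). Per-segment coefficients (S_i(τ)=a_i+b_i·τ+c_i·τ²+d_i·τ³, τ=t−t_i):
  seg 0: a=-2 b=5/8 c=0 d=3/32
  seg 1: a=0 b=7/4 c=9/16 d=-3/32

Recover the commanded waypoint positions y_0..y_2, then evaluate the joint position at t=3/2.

y_0=-2 y_1=0 y_2=5
S(3/2) = -191/256

y_0 = S_0(0) = a_0 = -2
y_1 = S_1(0) = a_1 = 0
y_2 = S_1(2) = 5
t_q=3/2 is in segment 0 (τ=3/2); S_0(τ)=-191/256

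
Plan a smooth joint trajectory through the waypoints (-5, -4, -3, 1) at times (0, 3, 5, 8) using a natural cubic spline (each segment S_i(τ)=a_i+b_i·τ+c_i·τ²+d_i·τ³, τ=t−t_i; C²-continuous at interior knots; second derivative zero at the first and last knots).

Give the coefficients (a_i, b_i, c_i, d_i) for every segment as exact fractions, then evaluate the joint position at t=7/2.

Δ: Δ0=1/3, Δ1=1/2, Δ2=4/3
row 1: diag=10, rhs=1; c'=1/5, d'=1/10
row 2: denom=10−2·1/5=48/5; d'=(5−2·1/10)/(48/5)=1/2
back: M2=1/2
back: M1=1/10−1/5·1/2=0
M: M0=0, M1=0, M2=1/2, M3=0
seg 0: a=-5, c=M0/2=0, d=(M1−M0)/(6·3)=0, b=Δ0−h0·(2M0+M1)/6=1/3
seg 1: a=-4, c=M1/2=0, d=(M2−M1)/(6·2)=1/24, b=Δ1−h1·(2M1+M2)/6=1/3
seg 2: a=-3, c=M2/2=1/4, d=(M3−M2)/(6·3)=-1/36, b=Δ2−h2·(2M2+M3)/6=5/6
t_q=7/2 → seg 1, τ=1/2; S=-4+1/3·τ+0·τ²+1/24·τ³=-245/64

  seg 0: a=-5 b=1/3 c=0 d=0
  seg 1: a=-4 b=1/3 c=0 d=1/24
  seg 2: a=-3 b=5/6 c=1/4 d=-1/36
S(7/2) = -245/64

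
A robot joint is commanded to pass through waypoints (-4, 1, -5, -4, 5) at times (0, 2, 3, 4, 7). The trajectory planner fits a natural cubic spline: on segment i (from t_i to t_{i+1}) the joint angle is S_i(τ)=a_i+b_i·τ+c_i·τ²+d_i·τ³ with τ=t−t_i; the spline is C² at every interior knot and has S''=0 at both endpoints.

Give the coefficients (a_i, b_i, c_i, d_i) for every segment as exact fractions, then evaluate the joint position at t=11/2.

Δ: Δ0=5/2, Δ1=-6, Δ2=1, Δ3=3
row 1: diag=6, rhs=-51; c'=1/6, d'=-17/2
row 2: denom=4−1·1/6=23/6; d'=(42−1·-17/2)/(23/6)=303/23
row 3: denom=8−1·6/23=178/23; d'=(12−1·303/23)/(178/23)=-27/178
back: M3=-27/178
back: M2=303/23−6/23·-27/178=1176/89
back: M1=-17/2−1/6·1176/89=-1905/178
M: M0=0, M1=-1905/178, M2=1176/89, M3=-27/178, M4=0
seg 0: a=-4, c=M0/2=0, d=(M1−M0)/(6·2)=-635/712, b=Δ0−h0·(2M0+M1)/6=540/89
seg 1: a=1, c=M1/2=-1905/356, d=(M2−M1)/(6·1)=1419/356, b=Δ1−h1·(2M1+M2)/6=-825/178
seg 2: a=-5, c=M2/2=588/89, d=(M3−M2)/(6·1)=-793/356, b=Δ2−h2·(2M2+M3)/6=-1203/356
seg 3: a=-4, c=M3/2=-27/356, d=(M4−M3)/(6·3)=3/356, b=Δ3−h3·(2M3+M4)/6=561/178
t_q=11/2 → seg 3, τ=3/2; S=-4+561/178·τ+-27/356·τ²+3/356·τ³=1667/2848

  seg 0: a=-4 b=540/89 c=0 d=-635/712
  seg 1: a=1 b=-825/178 c=-1905/356 d=1419/356
  seg 2: a=-5 b=-1203/356 c=588/89 d=-793/356
  seg 3: a=-4 b=561/178 c=-27/356 d=3/356
S(11/2) = 1667/2848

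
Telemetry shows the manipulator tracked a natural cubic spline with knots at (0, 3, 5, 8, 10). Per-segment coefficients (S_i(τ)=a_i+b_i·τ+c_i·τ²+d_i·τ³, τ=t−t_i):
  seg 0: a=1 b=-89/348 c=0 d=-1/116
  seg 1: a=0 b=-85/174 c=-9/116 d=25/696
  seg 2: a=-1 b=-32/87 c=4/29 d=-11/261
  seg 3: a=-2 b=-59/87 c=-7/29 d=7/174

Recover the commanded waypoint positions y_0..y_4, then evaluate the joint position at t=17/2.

y_0=1 y_1=0 y_2=-1 y_3=-2 y_4=-4
S(17/2) = -1111/464

y_0 = S_0(0) = a_0 = 1
y_1 = S_1(0) = a_1 = 0
y_2 = S_2(0) = a_2 = -1
y_3 = S_3(0) = a_3 = -2
y_4 = S_3(2) = -4
t_q=17/2 is in segment 3 (τ=1/2); S_3(τ)=-1111/464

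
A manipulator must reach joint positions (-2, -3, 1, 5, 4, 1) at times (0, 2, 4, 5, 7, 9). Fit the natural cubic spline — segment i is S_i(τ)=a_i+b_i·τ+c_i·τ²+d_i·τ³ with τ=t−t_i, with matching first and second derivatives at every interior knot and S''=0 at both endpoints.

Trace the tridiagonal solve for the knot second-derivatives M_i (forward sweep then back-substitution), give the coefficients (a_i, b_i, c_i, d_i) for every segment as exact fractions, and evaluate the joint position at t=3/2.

  seg 0: a=-2 b=-12/13 c=0 d=11/104
  seg 1: a=-3 b=9/26 c=33/52 d=5/52
  seg 2: a=1 b=105/26 c=63/52 d=-5/4
  seg 3: a=5 b=141/52 c=-33/13 d=97/208
  seg 4: a=4 b=-24/13 c=27/104 d=-9/208
S(3/2) = -2519/832

Δ: Δ0=-1/2, Δ1=2, Δ2=4, Δ3=-1/2, Δ4=-3/2
row 1: diag=8, rhs=15; c'=1/4, d'=15/8
row 2: denom=6−2·1/4=11/2; d'=(12−2·15/8)/(11/2)=3/2
row 3: denom=6−1·2/11=64/11; d'=(-27−1·3/2)/(64/11)=-627/128
row 4: denom=8−2·11/32=117/16; d'=(-6−2·-627/128)/(117/16)=27/52
back: M4=27/52
back: M3=-627/128−11/32·27/52=-66/13
back: M2=3/2−2/11·-66/13=63/26
back: M1=15/8−1/4·63/26=33/26
M: M0=0, M1=33/26, M2=63/26, M3=-66/13, M4=27/52, M5=0
seg 0: a=-2, c=M0/2=0, d=(M1−M0)/(6·2)=11/104, b=Δ0−h0·(2M0+M1)/6=-12/13
seg 1: a=-3, c=M1/2=33/52, d=(M2−M1)/(6·2)=5/52, b=Δ1−h1·(2M1+M2)/6=9/26
seg 2: a=1, c=M2/2=63/52, d=(M3−M2)/(6·1)=-5/4, b=Δ2−h2·(2M2+M3)/6=105/26
seg 3: a=5, c=M3/2=-33/13, d=(M4−M3)/(6·2)=97/208, b=Δ3−h3·(2M3+M4)/6=141/52
seg 4: a=4, c=M4/2=27/104, d=(M5−M4)/(6·2)=-9/208, b=Δ4−h4·(2M4+M5)/6=-24/13
t_q=3/2 → seg 0, τ=3/2; S=-2+-12/13·τ+0·τ²+11/104·τ³=-2519/832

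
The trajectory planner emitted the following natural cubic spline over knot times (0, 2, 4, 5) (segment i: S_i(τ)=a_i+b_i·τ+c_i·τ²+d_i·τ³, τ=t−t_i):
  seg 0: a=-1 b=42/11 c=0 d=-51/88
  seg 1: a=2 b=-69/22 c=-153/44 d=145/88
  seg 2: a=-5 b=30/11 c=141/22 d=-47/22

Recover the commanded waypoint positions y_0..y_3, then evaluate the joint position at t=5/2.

y_0=-1 y_1=2 y_2=-5 y_3=2
S(5/2) = -163/704

y_0 = S_0(0) = a_0 = -1
y_1 = S_1(0) = a_1 = 2
y_2 = S_2(0) = a_2 = -5
y_3 = S_2(1) = 2
t_q=5/2 is in segment 1 (τ=1/2); S_1(τ)=-163/704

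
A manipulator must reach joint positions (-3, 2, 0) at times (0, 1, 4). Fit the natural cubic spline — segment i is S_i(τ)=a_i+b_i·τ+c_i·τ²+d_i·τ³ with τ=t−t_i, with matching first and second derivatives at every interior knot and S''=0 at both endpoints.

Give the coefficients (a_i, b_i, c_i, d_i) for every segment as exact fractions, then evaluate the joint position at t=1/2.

  seg 0: a=-3 b=137/24 c=0 d=-17/24
  seg 1: a=2 b=43/12 c=-17/8 d=17/72
S(1/2) = -15/64

Δ: Δ0=5, Δ1=-2/3
row 1: diag=8, rhs=-34; c'=3/8, d'=-17/4
back: M1=-17/4
M: M0=0, M1=-17/4, M2=0
seg 0: a=-3, c=M0/2=0, d=(M1−M0)/(6·1)=-17/24, b=Δ0−h0·(2M0+M1)/6=137/24
seg 1: a=2, c=M1/2=-17/8, d=(M2−M1)/(6·3)=17/72, b=Δ1−h1·(2M1+M2)/6=43/12
t_q=1/2 → seg 0, τ=1/2; S=-3+137/24·τ+0·τ²+-17/24·τ³=-15/64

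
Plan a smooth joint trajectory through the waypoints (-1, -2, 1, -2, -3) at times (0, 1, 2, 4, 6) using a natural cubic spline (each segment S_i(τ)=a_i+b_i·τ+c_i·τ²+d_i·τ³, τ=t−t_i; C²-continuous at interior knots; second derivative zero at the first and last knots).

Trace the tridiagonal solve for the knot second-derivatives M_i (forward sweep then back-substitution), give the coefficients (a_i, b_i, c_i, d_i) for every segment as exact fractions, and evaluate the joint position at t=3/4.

  seg 0: a=-1 b=-191/84 c=0 d=107/84
  seg 1: a=-2 b=65/42 c=107/28 d=-199/84
  seg 2: a=1 b=25/12 c=-23/7 d=251/336
  seg 3: a=-2 b=-44/21 c=67/56 d=-67/336
S(3/4) = -555/256

Δ: Δ0=-1, Δ1=3, Δ2=-3/2, Δ3=-1/2
row 1: diag=4, rhs=24; c'=1/4, d'=6
row 2: denom=6−1·1/4=23/4; d'=(-27−1·6)/(23/4)=-132/23
row 3: denom=8−2·8/23=168/23; d'=(6−2·-132/23)/(168/23)=67/28
back: M3=67/28
back: M2=-132/23−8/23·67/28=-46/7
back: M1=6−1/4·-46/7=107/14
M: M0=0, M1=107/14, M2=-46/7, M3=67/28, M4=0
seg 0: a=-1, c=M0/2=0, d=(M1−M0)/(6·1)=107/84, b=Δ0−h0·(2M0+M1)/6=-191/84
seg 1: a=-2, c=M1/2=107/28, d=(M2−M1)/(6·1)=-199/84, b=Δ1−h1·(2M1+M2)/6=65/42
seg 2: a=1, c=M2/2=-23/7, d=(M3−M2)/(6·2)=251/336, b=Δ2−h2·(2M2+M3)/6=25/12
seg 3: a=-2, c=M3/2=67/56, d=(M4−M3)/(6·2)=-67/336, b=Δ3−h3·(2M3+M4)/6=-44/21
t_q=3/4 → seg 0, τ=3/4; S=-1+-191/84·τ+0·τ²+107/84·τ³=-555/256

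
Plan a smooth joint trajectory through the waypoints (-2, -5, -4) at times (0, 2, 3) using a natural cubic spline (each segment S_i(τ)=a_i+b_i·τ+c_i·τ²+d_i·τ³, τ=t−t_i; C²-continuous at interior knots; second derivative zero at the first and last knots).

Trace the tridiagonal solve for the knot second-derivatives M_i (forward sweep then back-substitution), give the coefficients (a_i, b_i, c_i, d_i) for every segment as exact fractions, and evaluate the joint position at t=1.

  seg 0: a=-2 b=-7/3 c=0 d=5/24
  seg 1: a=-5 b=1/6 c=5/4 d=-5/12
S(1) = -33/8

Δ: Δ0=-3/2, Δ1=1
row 1: diag=6, rhs=15; c'=1/6, d'=5/2
back: M1=5/2
M: M0=0, M1=5/2, M2=0
seg 0: a=-2, c=M0/2=0, d=(M1−M0)/(6·2)=5/24, b=Δ0−h0·(2M0+M1)/6=-7/3
seg 1: a=-5, c=M1/2=5/4, d=(M2−M1)/(6·1)=-5/12, b=Δ1−h1·(2M1+M2)/6=1/6
t_q=1 → seg 0, τ=1; S=-2+-7/3·τ+0·τ²+5/24·τ³=-33/8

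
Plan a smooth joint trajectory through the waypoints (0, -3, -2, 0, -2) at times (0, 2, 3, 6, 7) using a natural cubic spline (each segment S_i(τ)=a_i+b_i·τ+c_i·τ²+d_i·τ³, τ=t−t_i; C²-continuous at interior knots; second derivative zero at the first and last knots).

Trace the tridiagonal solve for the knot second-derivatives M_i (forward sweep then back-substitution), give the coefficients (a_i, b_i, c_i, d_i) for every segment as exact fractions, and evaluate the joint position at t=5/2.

Δ: Δ0=-3/2, Δ1=1, Δ2=2/3, Δ3=-2
row 1: diag=6, rhs=15; c'=1/6, d'=5/2
row 2: denom=8−1·1/6=47/6; d'=(-2−1·5/2)/(47/6)=-27/47
row 3: denom=8−3·18/47=322/47; d'=(-16−3·-27/47)/(322/47)=-671/322
back: M3=-671/322
back: M2=-27/47−18/47·-671/322=36/161
back: M1=5/2−1/6·36/161=793/322
M: M0=0, M1=793/322, M2=36/161, M3=-671/322, M4=0
seg 0: a=0, c=M0/2=0, d=(M1−M0)/(6·2)=793/3864, b=Δ0−h0·(2M0+M1)/6=-1121/483
seg 1: a=-3, c=M1/2=793/644, d=(M2−M1)/(6·1)=-103/276, b=Δ1−h1·(2M1+M2)/6=137/966
seg 2: a=-2, c=M2/2=18/161, d=(M3−M2)/(6·3)=-743/5796, b=Δ2−h2·(2M2+M3)/6=2869/1932
seg 3: a=0, c=M3/2=-671/644, d=(M4−M3)/(6·1)=671/1932, b=Δ3−h3·(2M3+M4)/6=-1261/966
t_q=5/2 → seg 1, τ=1/2; S=-3+137/966·τ+793/644·τ²+-103/276·τ³=-13745/5152

  seg 0: a=0 b=-1121/483 c=0 d=793/3864
  seg 1: a=-3 b=137/966 c=793/644 d=-103/276
  seg 2: a=-2 b=2869/1932 c=18/161 d=-743/5796
  seg 3: a=0 b=-1261/966 c=-671/644 d=671/1932
S(5/2) = -13745/5152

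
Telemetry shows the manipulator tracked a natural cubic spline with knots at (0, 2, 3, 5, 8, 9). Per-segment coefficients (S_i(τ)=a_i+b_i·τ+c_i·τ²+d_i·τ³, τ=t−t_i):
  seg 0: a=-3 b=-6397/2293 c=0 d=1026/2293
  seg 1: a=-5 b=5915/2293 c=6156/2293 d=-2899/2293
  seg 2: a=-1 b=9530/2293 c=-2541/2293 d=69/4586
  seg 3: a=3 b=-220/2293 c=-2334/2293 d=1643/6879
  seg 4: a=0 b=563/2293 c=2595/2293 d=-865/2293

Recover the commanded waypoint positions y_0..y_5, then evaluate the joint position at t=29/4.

y_0=-3 y_1=-5 y_2=-1 y_3=3 y_4=0 y_5=1
S(29/4) = 51609/146752

y_0 = S_0(0) = a_0 = -3
y_1 = S_1(0) = a_1 = -5
y_2 = S_2(0) = a_2 = -1
y_3 = S_3(0) = a_3 = 3
y_4 = S_4(0) = a_4 = 0
y_5 = S_4(1) = 1
t_q=29/4 is in segment 3 (τ=9/4); S_3(τ)=51609/146752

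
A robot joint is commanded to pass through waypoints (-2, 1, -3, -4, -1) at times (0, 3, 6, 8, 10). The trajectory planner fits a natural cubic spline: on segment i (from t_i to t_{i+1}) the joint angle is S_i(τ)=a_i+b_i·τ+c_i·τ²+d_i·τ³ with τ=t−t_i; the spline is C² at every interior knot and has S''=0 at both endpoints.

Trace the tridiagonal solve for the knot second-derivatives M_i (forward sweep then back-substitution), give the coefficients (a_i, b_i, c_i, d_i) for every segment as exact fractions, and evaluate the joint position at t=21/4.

  seg 0: a=-2 b=349/210 c=0 d=-139/1890
  seg 1: a=1 b=-34/105 c=-139/210 d=41/378
  seg 2: a=-3 b=-41/30 c=11/35 d=5/84
  seg 3: a=-4 b=127/210 c=47/70 d=-47/420
S(21/4) = -8261/4480

Δ: Δ0=1, Δ1=-4/3, Δ2=-1/2, Δ3=3/2
row 1: diag=12, rhs=-14; c'=1/4, d'=-7/6
row 2: denom=10−3·1/4=37/4; d'=(5−3·-7/6)/(37/4)=34/37
row 3: denom=8−2·8/37=280/37; d'=(12−2·34/37)/(280/37)=47/35
back: M3=47/35
back: M2=34/37−8/37·47/35=22/35
back: M1=-7/6−1/4·22/35=-139/105
M: M0=0, M1=-139/105, M2=22/35, M3=47/35, M4=0
seg 0: a=-2, c=M0/2=0, d=(M1−M0)/(6·3)=-139/1890, b=Δ0−h0·(2M0+M1)/6=349/210
seg 1: a=1, c=M1/2=-139/210, d=(M2−M1)/(6·3)=41/378, b=Δ1−h1·(2M1+M2)/6=-34/105
seg 2: a=-3, c=M2/2=11/35, d=(M3−M2)/(6·2)=5/84, b=Δ2−h2·(2M2+M3)/6=-41/30
seg 3: a=-4, c=M3/2=47/70, d=(M4−M3)/(6·2)=-47/420, b=Δ3−h3·(2M3+M4)/6=127/210
t_q=21/4 → seg 1, τ=9/4; S=1+-34/105·τ+-139/210·τ²+41/378·τ³=-8261/4480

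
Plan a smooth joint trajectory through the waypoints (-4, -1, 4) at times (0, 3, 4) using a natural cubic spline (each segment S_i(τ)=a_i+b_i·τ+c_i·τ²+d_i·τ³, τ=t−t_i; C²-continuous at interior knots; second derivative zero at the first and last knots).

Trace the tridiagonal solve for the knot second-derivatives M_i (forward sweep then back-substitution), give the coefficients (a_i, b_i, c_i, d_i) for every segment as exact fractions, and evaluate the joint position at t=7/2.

Δ: Δ0=1, Δ1=5
row 1: diag=8, rhs=24; c'=1/8, d'=3
back: M1=3
M: M0=0, M1=3, M2=0
seg 0: a=-4, c=M0/2=0, d=(M1−M0)/(6·3)=1/6, b=Δ0−h0·(2M0+M1)/6=-1/2
seg 1: a=-1, c=M1/2=3/2, d=(M2−M1)/(6·1)=-1/2, b=Δ1−h1·(2M1+M2)/6=4
t_q=7/2 → seg 1, τ=1/2; S=-1+4·τ+3/2·τ²+-1/2·τ³=21/16

  seg 0: a=-4 b=-1/2 c=0 d=1/6
  seg 1: a=-1 b=4 c=3/2 d=-1/2
S(7/2) = 21/16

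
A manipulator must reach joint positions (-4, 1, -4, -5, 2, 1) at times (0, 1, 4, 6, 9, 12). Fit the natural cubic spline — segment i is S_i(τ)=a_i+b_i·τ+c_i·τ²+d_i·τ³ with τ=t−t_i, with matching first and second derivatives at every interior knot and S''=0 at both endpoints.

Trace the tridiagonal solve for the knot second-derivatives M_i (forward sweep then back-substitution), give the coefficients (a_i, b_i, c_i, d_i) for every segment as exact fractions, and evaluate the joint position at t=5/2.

Δ: Δ0=5, Δ1=-5/3, Δ2=-1/2, Δ3=7/3, Δ4=-1/3
row 1: diag=8, rhs=-40; c'=3/8, d'=-5
row 2: denom=10−3·3/8=71/8; d'=(7−3·-5)/(71/8)=176/71
row 3: denom=10−2·16/71=678/71; d'=(17−2·176/71)/(678/71)=285/226
row 4: denom=12−3·71/226=2499/226; d'=(-16−3·285/226)/(2499/226)=-263/147
back: M4=-263/147
back: M3=285/226−71/226·-263/147=268/147
back: M2=176/71−16/71·268/147=304/147
back: M1=-5−3/8·304/147=-283/49
M: M0=0, M1=-283/49, M2=304/147, M3=268/147, M4=-263/147, M5=0
seg 0: a=-4, c=M0/2=0, d=(M1−M0)/(6·1)=-283/294, b=Δ0−h0·(2M0+M1)/6=1753/294
seg 1: a=1, c=M1/2=-283/98, d=(M2−M1)/(6·3)=1153/2646, b=Δ1−h1·(2M1+M2)/6=452/147
seg 2: a=-4, c=M2/2=152/147, d=(M3−M2)/(6·2)=-1/49, b=Δ2−h2·(2M2+M3)/6=-731/294
seg 3: a=-5, c=M3/2=134/147, d=(M4−M3)/(6·3)=-59/294, b=Δ3−h3·(2M3+M4)/6=59/42
seg 4: a=2, c=M4/2=-263/294, d=(M5−M4)/(6·3)=263/2646, b=Δ4−h4·(2M4+M5)/6=214/147
t_q=5/2 → seg 1, τ=3/2; S=1+452/147·τ+-283/98·τ²+1153/2646·τ³=459/784

  seg 0: a=-4 b=1753/294 c=0 d=-283/294
  seg 1: a=1 b=452/147 c=-283/98 d=1153/2646
  seg 2: a=-4 b=-731/294 c=152/147 d=-1/49
  seg 3: a=-5 b=59/42 c=134/147 d=-59/294
  seg 4: a=2 b=214/147 c=-263/294 d=263/2646
S(5/2) = 459/784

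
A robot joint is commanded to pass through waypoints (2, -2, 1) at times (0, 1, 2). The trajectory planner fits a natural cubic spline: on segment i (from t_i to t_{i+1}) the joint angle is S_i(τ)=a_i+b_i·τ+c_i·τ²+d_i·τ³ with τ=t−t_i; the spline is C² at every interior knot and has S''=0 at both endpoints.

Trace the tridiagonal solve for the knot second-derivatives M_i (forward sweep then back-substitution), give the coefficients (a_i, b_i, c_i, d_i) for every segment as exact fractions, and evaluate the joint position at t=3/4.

Δ: Δ0=-4, Δ1=3
row 1: diag=4, rhs=42; c'=1/4, d'=21/2
back: M1=21/2
M: M0=0, M1=21/2, M2=0
seg 0: a=2, c=M0/2=0, d=(M1−M0)/(6·1)=7/4, b=Δ0−h0·(2M0+M1)/6=-23/4
seg 1: a=-2, c=M1/2=21/4, d=(M2−M1)/(6·1)=-7/4, b=Δ1−h1·(2M1+M2)/6=-1/2
t_q=3/4 → seg 0, τ=3/4; S=2+-23/4·τ+0·τ²+7/4·τ³=-403/256

  seg 0: a=2 b=-23/4 c=0 d=7/4
  seg 1: a=-2 b=-1/2 c=21/4 d=-7/4
S(3/4) = -403/256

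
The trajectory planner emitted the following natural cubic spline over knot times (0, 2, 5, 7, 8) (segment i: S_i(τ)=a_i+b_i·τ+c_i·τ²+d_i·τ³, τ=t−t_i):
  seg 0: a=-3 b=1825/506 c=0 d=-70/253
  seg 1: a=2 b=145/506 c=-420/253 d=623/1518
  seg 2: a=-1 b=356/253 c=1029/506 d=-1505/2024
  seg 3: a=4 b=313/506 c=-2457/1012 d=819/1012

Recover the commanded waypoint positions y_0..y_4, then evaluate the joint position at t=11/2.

y_0 = S_0(0) = a_0 = -3
y_1 = S_1(0) = a_1 = 2
y_2 = S_2(0) = a_2 = -1
y_3 = S_3(0) = a_3 = 4
y_4 = S_3(1) = 3
t_q=11/2 is in segment 2 (τ=1/2); S_2(τ)=1927/16192

y_0=-3 y_1=2 y_2=-1 y_3=4 y_4=3
S(11/2) = 1927/16192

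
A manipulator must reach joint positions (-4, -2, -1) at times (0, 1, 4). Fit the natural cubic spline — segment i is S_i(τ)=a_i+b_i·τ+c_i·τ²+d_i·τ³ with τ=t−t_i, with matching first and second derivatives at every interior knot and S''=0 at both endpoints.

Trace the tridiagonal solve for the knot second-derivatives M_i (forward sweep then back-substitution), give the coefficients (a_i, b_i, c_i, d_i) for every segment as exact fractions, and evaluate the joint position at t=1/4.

  seg 0: a=-4 b=53/24 c=0 d=-5/24
  seg 1: a=-2 b=19/12 c=-5/8 d=5/72
S(1/4) = -1767/512

Δ: Δ0=2, Δ1=1/3
row 1: diag=8, rhs=-10; c'=3/8, d'=-5/4
back: M1=-5/4
M: M0=0, M1=-5/4, M2=0
seg 0: a=-4, c=M0/2=0, d=(M1−M0)/(6·1)=-5/24, b=Δ0−h0·(2M0+M1)/6=53/24
seg 1: a=-2, c=M1/2=-5/8, d=(M2−M1)/(6·3)=5/72, b=Δ1−h1·(2M1+M2)/6=19/12
t_q=1/4 → seg 0, τ=1/4; S=-4+53/24·τ+0·τ²+-5/24·τ³=-1767/512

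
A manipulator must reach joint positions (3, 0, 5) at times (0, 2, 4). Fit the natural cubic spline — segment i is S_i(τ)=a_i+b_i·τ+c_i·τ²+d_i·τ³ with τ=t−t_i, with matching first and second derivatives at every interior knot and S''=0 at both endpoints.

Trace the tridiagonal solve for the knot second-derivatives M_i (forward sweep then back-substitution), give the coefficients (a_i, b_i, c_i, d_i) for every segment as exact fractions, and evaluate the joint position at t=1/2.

  seg 0: a=3 b=-5/2 c=0 d=1/4
  seg 1: a=0 b=1/2 c=3/2 d=-1/4
S(1/2) = 57/32

Δ: Δ0=-3/2, Δ1=5/2
row 1: diag=8, rhs=24; c'=1/4, d'=3
back: M1=3
M: M0=0, M1=3, M2=0
seg 0: a=3, c=M0/2=0, d=(M1−M0)/(6·2)=1/4, b=Δ0−h0·(2M0+M1)/6=-5/2
seg 1: a=0, c=M1/2=3/2, d=(M2−M1)/(6·2)=-1/4, b=Δ1−h1·(2M1+M2)/6=1/2
t_q=1/2 → seg 0, τ=1/2; S=3+-5/2·τ+0·τ²+1/4·τ³=57/32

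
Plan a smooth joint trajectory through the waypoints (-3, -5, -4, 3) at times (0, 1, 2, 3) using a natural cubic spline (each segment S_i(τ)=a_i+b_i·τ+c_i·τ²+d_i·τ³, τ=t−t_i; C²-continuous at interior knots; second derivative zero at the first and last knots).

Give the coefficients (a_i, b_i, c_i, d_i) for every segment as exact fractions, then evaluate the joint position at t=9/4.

  seg 0: a=-3 b=-12/5 c=0 d=2/5
  seg 1: a=-5 b=-6/5 c=6/5 d=1
  seg 2: a=-4 b=21/5 c=21/5 d=-7/5
S(9/4) = -867/320

Δ: Δ0=-2, Δ1=1, Δ2=7
row 1: diag=4, rhs=18; c'=1/4, d'=9/2
row 2: denom=4−1·1/4=15/4; d'=(36−1·9/2)/(15/4)=42/5
back: M2=42/5
back: M1=9/2−1/4·42/5=12/5
M: M0=0, M1=12/5, M2=42/5, M3=0
seg 0: a=-3, c=M0/2=0, d=(M1−M0)/(6·1)=2/5, b=Δ0−h0·(2M0+M1)/6=-12/5
seg 1: a=-5, c=M1/2=6/5, d=(M2−M1)/(6·1)=1, b=Δ1−h1·(2M1+M2)/6=-6/5
seg 2: a=-4, c=M2/2=21/5, d=(M3−M2)/(6·1)=-7/5, b=Δ2−h2·(2M2+M3)/6=21/5
t_q=9/4 → seg 2, τ=1/4; S=-4+21/5·τ+21/5·τ²+-7/5·τ³=-867/320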